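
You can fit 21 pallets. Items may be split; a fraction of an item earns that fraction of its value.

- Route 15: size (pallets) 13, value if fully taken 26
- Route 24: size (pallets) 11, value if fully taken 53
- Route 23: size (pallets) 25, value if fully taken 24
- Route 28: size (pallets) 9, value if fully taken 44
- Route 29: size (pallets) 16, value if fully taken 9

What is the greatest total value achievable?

99

Rank by value-to-size ratio: Route 28 44/9≈4.89, Route 24 53/11≈4.82, Route 15 26/13≈2, Route 23 24/25≈0.96, Route 29 9/16≈0.562.
Route 28: take in full, 9 pallets for value 44 → 12 left.
Route 24: take in full, 11 pallets for value 53 → 1 left.
Only 1 pallets remain; take 1/13 of Route 15 for value 26×1/13 = 2.
Total value = 99.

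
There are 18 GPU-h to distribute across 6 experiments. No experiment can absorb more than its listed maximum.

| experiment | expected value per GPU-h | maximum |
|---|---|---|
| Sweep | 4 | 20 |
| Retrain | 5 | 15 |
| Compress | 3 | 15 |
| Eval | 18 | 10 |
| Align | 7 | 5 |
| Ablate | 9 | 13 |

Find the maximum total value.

Rank by expected value per GPU-h: Eval 18 > Ablate 9 > Align 7 > Retrain 5 > Sweep 4 > Compress 3.
Eval takes 10 to reach its cap of 10 → 8 left.
Ablate has room for 13 but only 8 remain, so it gets 8.
Total = 18×10 + 9×8 = 252.

252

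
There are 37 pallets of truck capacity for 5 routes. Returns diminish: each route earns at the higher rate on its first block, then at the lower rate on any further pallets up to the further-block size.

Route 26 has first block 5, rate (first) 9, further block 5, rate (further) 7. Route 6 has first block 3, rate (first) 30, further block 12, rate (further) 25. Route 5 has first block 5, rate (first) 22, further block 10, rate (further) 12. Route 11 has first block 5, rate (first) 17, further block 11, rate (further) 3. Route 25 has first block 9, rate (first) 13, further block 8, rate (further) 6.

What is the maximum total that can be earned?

738

Rank every tier by rate: Route 6/tier1 30 > Route 6/tier2 25 > Route 5/tier1 22 > Route 11/tier1 17 > Route 25/tier1 13 > Route 5/tier2 12 > Route 26/tier1 9 > Route 26/tier2 7 > Route 25/tier2 6 > Route 11/tier2 3.
Route 6/tier1 (30): +3 — 34 left.
Fill Route 6 tier2 block (12 at 25) — 22 left.
Fill Route 5 tier1 block (5 at 22) — 17 left.
Route 11 tier1 at 17: fill all 5 — 12 left.
Route 25 tier1 at 13: fill all 9 — 3 left.
3 remain; put them into Route 5 tier2 at 12.
Total = 30×3 + 25×12 + 22×5 + 17×5 + 13×9 + 12×3 = 738.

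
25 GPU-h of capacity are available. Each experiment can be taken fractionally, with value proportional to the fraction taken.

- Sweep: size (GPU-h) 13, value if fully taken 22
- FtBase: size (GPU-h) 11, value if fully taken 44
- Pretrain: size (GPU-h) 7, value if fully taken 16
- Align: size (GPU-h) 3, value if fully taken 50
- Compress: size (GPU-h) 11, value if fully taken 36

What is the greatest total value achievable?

130

Rank by value-to-size ratio: Align 50/3≈16.7, FtBase 44/11≈4, Compress 36/11≈3.27, Pretrain 16/7≈2.29, Sweep 22/13≈1.69.
Align: take in full, 3 GPU-h for value 50 → 22 left.
FtBase: take in full, 11 GPU-h for value 44 → 11 left.
Compress: take in full, 11 GPU-h for value 36 → 0 left.
Total value = 130.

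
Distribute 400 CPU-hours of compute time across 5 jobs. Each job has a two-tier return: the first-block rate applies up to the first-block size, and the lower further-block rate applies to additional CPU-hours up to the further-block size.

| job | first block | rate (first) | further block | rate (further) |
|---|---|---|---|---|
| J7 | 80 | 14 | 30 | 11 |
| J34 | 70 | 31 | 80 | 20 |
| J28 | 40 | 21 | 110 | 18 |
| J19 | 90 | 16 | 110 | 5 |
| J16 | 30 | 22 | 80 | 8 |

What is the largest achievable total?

8370

Rank every tier by rate: J34/T1 31 > J16/T1 22 > J28/T1 21 > J34/T2 20 > J28/T2 18 > J19/T1 16 > J7/T1 14 > J7/T2 11 > J16/T2 8 > J19/T2 5.
J34 T1 at 31: fill all 70 → 330 left.
Fill J16 T1 block (30 at 22) → 300 left.
J28 T1 at 21: fill all 40 → 260 left.
Fill J34 T2 block (80 at 20) → 180 left.
Fill J28 T2 block (110 at 18) → 70 left.
70 remain; put them into J19 T1 at 16.
Total = 31×70 + 22×30 + 21×40 + 20×80 + 18×110 + 16×70 = 8370.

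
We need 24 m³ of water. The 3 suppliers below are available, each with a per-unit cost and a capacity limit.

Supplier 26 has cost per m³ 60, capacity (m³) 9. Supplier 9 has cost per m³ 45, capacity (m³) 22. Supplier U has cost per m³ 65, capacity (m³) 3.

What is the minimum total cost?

1110

Cheapest first:
Supplier 9 at 45: take all 22 m³ ; 2 still needed.
Take 2 from Supplier 26 at 60 to finish.
Supplier U: unused.
Cost = 22×45 + 2×60 = 1110.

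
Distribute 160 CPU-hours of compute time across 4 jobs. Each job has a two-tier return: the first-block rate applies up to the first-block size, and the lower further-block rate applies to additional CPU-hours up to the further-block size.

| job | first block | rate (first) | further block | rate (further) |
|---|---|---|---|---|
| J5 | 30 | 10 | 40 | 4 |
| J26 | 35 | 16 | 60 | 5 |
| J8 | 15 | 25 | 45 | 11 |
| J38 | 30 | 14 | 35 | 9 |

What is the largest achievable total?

2195

Order all 8 blocks by rate: J8/first 25 > J26/first 16 > J38/first 14 > J8/second 11 > J5/first 10 > J38/second 9 > J26/second 5 > J5/second 4.
Fill J8 first block (15 at 25) ; 145 left.
J26/first (16): +35 ; 110 left.
J38 first at 14: fill all 30 ; 80 left.
J8 second at 11: fill all 45 ; 35 left.
J5 first at 10: fill all 30 ; 5 left.
J38 second at 9: only 5 left, fill 5.
Total = 25×15 + 16×35 + 14×30 + 11×45 + 10×30 + 9×5 = 2195.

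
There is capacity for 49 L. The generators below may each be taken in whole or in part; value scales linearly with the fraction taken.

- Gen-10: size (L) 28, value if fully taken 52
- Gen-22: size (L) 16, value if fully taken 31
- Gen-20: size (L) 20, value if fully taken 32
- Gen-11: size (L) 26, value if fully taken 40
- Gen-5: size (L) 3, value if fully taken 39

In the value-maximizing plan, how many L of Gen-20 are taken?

Best value per unit of size first: Gen-5 39/3≈13, Gen-22 31/16≈1.94, Gen-10 52/28≈1.86, Gen-20 32/20≈1.6, Gen-11 40/26≈1.54.
Take all of Gen-5 (3 L, value 39) ; 46 L left.
Gen-22: take in full, 16 L for value 31 ; 30 left.
Gen-10: take in full, 28 L for value 52 ; 2 left.
Fill the last 2 L with part of Gen-20: 2/20 of it earns 3.2.

2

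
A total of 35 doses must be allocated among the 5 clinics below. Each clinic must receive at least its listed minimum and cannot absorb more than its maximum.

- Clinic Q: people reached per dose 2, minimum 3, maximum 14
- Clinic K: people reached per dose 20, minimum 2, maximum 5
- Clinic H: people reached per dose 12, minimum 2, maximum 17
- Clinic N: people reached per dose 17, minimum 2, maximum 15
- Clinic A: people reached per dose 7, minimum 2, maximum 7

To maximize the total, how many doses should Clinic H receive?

Meeting every minimum uses 3+2+2+2+2 = 11 doses, leaving 24.
Order the clinics by people reached per dose: Clinic K 20 > Clinic N 17 > Clinic H 12 > Clinic A 7 > Clinic Q 2.
Give Clinic K 3 more to hit its cap of 5 ; 21 left.
Clinic N: +13 to 15 (cap) ; 8 left.
Clinic H has room for 15 more but only 8 remain, so it gets 10.

10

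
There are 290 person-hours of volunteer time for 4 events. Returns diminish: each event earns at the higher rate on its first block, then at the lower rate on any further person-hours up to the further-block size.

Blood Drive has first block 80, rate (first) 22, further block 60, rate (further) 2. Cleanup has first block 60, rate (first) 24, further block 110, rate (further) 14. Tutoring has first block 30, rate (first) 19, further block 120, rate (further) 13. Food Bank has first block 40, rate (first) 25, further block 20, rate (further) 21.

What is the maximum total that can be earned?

6030

Rank every tier by rate: Food Bank/tier1 25 > Cleanup/tier1 24 > Blood Drive/tier1 22 > Food Bank/tier2 21 > Tutoring/tier1 19 > Cleanup/tier2 14 > Tutoring/tier2 13 > Blood Drive/tier2 2.
Food Bank/tier1 (25): +40 ; 250 left.
Cleanup tier1 at 24: fill all 60 ; 190 left.
Fill Blood Drive tier1 block (80 at 22) ; 110 left.
Food Bank/tier2 (21): +20 ; 90 left.
Fill Tutoring tier1 block (30 at 19) ; 60 left.
60 remain; put them into Cleanup tier2 at 14.
Total = 25×40 + 24×60 + 22×80 + 21×20 + 19×30 + 14×60 = 6030.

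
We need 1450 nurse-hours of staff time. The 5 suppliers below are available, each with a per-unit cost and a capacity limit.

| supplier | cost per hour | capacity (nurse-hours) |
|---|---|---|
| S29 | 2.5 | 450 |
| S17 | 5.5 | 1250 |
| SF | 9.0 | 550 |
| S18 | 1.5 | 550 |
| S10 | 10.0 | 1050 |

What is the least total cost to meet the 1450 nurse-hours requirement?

4425

Cheapest first:
S18 at 1.5: take all 550 nurse-hours → 900 still needed.
S29 (2.5): use full 450 → 450 nurse-hours to go.
Take 450 from S17 at 5.5 to finish.
SF, S10: unused.
Cost = 550×1.5 + 450×2.5 + 450×5.5 = 4425.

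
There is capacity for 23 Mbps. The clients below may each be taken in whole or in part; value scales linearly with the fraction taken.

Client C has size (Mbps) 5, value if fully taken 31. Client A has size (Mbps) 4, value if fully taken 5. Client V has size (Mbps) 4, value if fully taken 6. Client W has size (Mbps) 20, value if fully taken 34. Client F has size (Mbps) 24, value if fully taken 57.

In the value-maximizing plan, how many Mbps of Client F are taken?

18

Rank by value-to-size ratio: Client C 31/5≈6.2, Client F 57/24≈2.38, Client W 34/20≈1.7, Client V 6/4≈1.5, Client A 5/4≈1.25.
Client C: take in full, 5 Mbps for value 31 → 18 left.
Fill the last 18 Mbps with part of Client F: 18/24 of it earns 42.75.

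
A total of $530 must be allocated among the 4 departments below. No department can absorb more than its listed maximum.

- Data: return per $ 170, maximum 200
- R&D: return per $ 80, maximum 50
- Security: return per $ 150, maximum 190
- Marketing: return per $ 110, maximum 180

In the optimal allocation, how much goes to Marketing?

Order the departments by return per $: Data 170 > Security 150 > Marketing 110 > R&D 80.
Give Data 200 to hit its cap of 200 ; 330 left.
Security takes 190 to reach its cap of 190 ; 140 left.
Only 140 left; Marketing takes them to reach 140.

140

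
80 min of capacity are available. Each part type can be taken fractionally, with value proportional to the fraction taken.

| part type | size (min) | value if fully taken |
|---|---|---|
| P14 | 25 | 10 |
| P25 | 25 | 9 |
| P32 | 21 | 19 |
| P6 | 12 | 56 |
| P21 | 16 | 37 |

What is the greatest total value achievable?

Best value per unit of size first: P6 56/12≈4.67, P21 37/16≈2.31, P32 19/21≈0.905, P14 10/25≈0.4, P25 9/25≈0.36.
P6: take in full, 12 min for value 56 → 68 left.
Take all of P21 (16 min, value 37) → 52 min left.
Take all of P32 (21 min, value 19) → 31 min left.
P14: take in full, 25 min for value 10 → 6 left.
Only 6 min remain; take 6/25 of P25 for value 9×6/25 = 2.16.
Total value = 124.16.

124.16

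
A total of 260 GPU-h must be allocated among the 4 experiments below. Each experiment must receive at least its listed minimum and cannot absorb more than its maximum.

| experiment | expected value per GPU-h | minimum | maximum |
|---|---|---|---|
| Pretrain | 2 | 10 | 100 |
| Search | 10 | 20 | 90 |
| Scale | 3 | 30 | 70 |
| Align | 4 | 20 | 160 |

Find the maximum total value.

1530

Meeting every minimum uses 10+20+30+20 = 80 GPU-h, leaving 180.
Highest expected value per GPU-h first: Search 10 > Align 4 > Scale 3 > Pretrain 2.
Search: +70 to 90 (cap) ; 110 left.
Only 110 left; Align takes them to reach 130.
Total = 2×10 + 10×90 + 3×30 + 4×130 = 1530.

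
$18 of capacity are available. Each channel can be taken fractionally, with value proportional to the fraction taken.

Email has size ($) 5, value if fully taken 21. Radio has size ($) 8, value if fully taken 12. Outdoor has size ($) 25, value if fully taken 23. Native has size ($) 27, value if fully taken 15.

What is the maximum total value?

Best value per unit of size first: Email 21/5≈4.2, Radio 12/8≈1.5, Outdoor 23/25≈0.92, Native 15/27≈0.556.
Email: take in full, 5 $ for value 21 — 13 left.
Radio: take in full, 8 $ for value 12 — 5 left.
Fill the last 5 $ with part of Outdoor: 5/25 of it earns 4.6.
Total value = 37.6.

37.6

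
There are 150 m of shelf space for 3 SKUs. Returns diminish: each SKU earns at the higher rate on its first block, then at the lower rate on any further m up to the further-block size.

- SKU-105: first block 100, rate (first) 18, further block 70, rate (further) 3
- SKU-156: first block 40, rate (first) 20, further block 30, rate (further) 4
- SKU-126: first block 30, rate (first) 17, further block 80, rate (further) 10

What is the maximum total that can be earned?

2770

Rank every tier by rate: SKU-156/first 20 > SKU-105/first 18 > SKU-126/first 17 > SKU-126/second 10 > SKU-156/second 4 > SKU-105/second 3.
SKU-156 first at 20: fill all 40 — 110 left.
SKU-105/first (18): +100 — 10 left.
SKU-126/first: +10 of 30 at 17; pool empty.
Total = 20×40 + 18×100 + 17×10 = 2770.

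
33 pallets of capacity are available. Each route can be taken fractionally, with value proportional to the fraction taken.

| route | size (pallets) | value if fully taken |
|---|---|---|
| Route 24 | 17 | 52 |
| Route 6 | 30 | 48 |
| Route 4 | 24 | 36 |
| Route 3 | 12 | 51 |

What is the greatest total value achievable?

109.4

Rank by value-to-size ratio: Route 3 51/12≈4.25, Route 24 52/17≈3.06, Route 6 48/30≈1.6, Route 4 36/24≈1.5.
Route 3: take in full, 12 pallets for value 51 → 21 left.
Take all of Route 24 (17 pallets, value 52) → 4 pallets left.
Fill the last 4 pallets with part of Route 6: 4/30 of it earns 6.4.
Total value = 109.4.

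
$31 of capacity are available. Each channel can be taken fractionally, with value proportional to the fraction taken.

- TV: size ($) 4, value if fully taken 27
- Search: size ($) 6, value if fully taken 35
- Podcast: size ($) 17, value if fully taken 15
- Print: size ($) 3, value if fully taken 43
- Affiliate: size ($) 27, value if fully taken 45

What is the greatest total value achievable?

135

Best value per unit of size first: Print 43/3≈14.3, TV 27/4≈6.75, Search 35/6≈5.83, Affiliate 45/27≈1.67, Podcast 15/17≈0.882.
All 3 $ of Print fit (value 43) — 28 remain.
Take all of TV (4 $, value 27) — 24 $ left.
All 6 $ of Search fit (value 35) — 18 remain.
Fill the last 18 $ with part of Affiliate: 18/27 of it earns 30.
Total value = 135.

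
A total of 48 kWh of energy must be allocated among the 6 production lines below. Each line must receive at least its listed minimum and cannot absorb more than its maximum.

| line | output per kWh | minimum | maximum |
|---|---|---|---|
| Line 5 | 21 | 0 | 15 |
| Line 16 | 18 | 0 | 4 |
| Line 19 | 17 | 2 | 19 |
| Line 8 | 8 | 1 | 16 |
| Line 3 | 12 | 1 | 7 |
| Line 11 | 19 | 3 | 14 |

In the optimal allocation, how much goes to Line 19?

Meeting every minimum uses 0+0+2+1+1+3 = 7 kWh, leaving 41.
Order the production lines by output per kWh: Line 5 21 > Line 11 19 > Line 16 18 > Line 19 17 > Line 3 12 > Line 8 8.
Line 5: +15 to 15 (cap) — 26 left.
Line 11 takes 11 more to reach its cap of 14 — 15 left.
Line 16 takes 4 more to reach its cap of 4 — 11 left.
Line 19: +11 (room for 17) → 13. Pool exhausted.

13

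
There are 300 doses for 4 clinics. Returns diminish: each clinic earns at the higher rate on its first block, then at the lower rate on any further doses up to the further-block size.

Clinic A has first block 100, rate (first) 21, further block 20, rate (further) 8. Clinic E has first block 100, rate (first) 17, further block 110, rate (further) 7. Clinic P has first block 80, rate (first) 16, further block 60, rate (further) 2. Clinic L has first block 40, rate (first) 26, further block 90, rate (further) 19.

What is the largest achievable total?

Order all 8 blocks by rate: Clinic L/first 26 > Clinic A/first 21 > Clinic L/second 19 > Clinic E/first 17 > Clinic P/first 16 > Clinic A/second 8 > Clinic E/second 7 > Clinic P/second 2.
Fill Clinic L first block (40 at 26) — 260 left.
Clinic A first at 21: fill all 100 — 160 left.
Clinic L second at 19: fill all 90 — 70 left.
Clinic E/first: +70 of 100 at 17; pool empty.
Total = 26×40 + 21×100 + 19×90 + 17×70 = 6040.

6040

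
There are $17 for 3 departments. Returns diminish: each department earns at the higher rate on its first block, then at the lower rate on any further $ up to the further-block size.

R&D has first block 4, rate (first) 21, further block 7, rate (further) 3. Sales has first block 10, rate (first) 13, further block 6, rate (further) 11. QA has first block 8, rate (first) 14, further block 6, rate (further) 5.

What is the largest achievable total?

261

Treat each block as its own option and order by rate: R&D/tier1 21 > QA/tier1 14 > Sales/tier1 13 > Sales/tier2 11 > QA/tier2 5 > R&D/tier2 3.
Fill R&D tier1 block (4 at 21) ; 13 left.
QA tier1 at 14: fill all 8 ; 5 left.
5 remain; put them into Sales tier1 at 13.
Total = 21×4 + 14×8 + 13×5 = 261.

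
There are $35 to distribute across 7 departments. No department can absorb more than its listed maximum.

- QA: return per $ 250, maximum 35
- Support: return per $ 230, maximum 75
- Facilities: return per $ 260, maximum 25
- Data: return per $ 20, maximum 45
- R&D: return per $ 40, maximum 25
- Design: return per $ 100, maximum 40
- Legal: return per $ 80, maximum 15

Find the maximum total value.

Order the departments by return per $: Facilities 260 > QA 250 > Support 230 > Design 100 > Legal 80 > R&D 40 > Data 20.
Give Facilities 25 to hit its cap of 25 ; 10 left.
QA has room for 35 but only 10 remain, so it gets 10.
Total = 250×10 + 260×25 = 9000.

9000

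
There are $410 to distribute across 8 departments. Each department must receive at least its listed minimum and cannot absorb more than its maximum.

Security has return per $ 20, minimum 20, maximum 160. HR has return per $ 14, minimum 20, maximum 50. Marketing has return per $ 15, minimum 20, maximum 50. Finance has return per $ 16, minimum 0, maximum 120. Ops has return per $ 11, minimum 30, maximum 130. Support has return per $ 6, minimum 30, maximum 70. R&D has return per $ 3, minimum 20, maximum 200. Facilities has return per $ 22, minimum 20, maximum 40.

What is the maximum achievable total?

Meeting every minimum uses 20+20+20+0+30+30+20+20 = 160 $, leaving 250.
Order the departments by return per $: Facilities 22 > Security 20 > Finance 16 > Marketing 15 > HR 14 > Ops 11 > Support 6 > R&D 3.
Give Facilities 20 more to hit its cap of 40 → 230 left.
Security takes 140 more to reach its cap of 160 → 90 left.
Only 90 left; Finance takes them to reach 90.
Total = 20×160 + 14×20 + 15×20 + 16×90 + 11×30 + 6×30 + 3×20 + 22×40 = 6670.

6670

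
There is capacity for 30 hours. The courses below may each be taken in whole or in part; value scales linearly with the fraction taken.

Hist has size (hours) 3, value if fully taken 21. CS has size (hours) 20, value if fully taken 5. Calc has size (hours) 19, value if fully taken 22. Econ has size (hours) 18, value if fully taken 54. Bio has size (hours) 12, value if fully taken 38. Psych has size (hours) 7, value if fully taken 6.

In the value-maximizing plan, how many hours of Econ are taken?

15

Rank by value-to-size ratio: Hist 21/3≈7, Bio 38/12≈3.17, Econ 54/18≈3, Calc 22/19≈1.16, Psych 6/7≈0.857, CS 5/20≈0.25.
All 3 hours of Hist fit (value 21) ; 27 remain.
All 12 hours of Bio fit (value 38) ; 15 remain.
15 hours left: a 15/18 share of Econ gives 54×15/18 = 45.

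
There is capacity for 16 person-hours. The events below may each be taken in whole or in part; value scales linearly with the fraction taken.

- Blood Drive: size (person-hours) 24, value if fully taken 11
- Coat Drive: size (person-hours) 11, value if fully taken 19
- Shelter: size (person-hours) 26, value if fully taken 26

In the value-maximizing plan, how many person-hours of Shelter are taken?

Best value per unit of size first: Coat Drive 19/11≈1.73, Shelter 26/26≈1, Blood Drive 11/24≈0.458.
Take all of Coat Drive (11 person-hours, value 19) → 5 person-hours left.
Fill the last 5 person-hours with part of Shelter: 5/26 of it earns 5.

5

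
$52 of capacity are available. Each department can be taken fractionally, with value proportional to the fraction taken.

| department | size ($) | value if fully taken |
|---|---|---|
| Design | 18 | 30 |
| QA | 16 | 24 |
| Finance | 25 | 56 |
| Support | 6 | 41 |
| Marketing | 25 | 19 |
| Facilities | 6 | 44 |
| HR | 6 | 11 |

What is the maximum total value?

Best value per unit of size first: Facilities 44/6≈7.33, Support 41/6≈6.83, Finance 56/25≈2.24, HR 11/6≈1.83, Design 30/18≈1.67, QA 24/16≈1.5, Marketing 19/25≈0.76.
Take all of Facilities (6 $, value 44) — 46 $ left.
Take all of Support (6 $, value 41) — 40 $ left.
Take all of Finance (25 $, value 56) — 15 $ left.
HR: take in full, 6 $ for value 11 — 9 left.
Only 9 $ remain; take 9/18 of Design for value 30×9/18 = 15.
Total value = 167.

167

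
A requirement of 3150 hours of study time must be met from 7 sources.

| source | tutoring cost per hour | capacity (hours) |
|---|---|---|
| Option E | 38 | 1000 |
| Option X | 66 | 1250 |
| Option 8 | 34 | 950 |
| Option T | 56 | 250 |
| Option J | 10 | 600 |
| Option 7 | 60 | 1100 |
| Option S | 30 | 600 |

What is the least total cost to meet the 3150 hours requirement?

94300

Cheapest first:
Take 600 from Option J at 10 ; need 2550 more.
Option S at 30: take all 600 hours ; 1950 still needed.
Take 950 from Option 8 at 34 ; need 1000 more.
Option E (38): use full 1000 ; 0 hours to go.
Option T, Option 7, Option X: unused.
Cost = 600×10 + 600×30 + 950×34 + 1000×38 = 94300.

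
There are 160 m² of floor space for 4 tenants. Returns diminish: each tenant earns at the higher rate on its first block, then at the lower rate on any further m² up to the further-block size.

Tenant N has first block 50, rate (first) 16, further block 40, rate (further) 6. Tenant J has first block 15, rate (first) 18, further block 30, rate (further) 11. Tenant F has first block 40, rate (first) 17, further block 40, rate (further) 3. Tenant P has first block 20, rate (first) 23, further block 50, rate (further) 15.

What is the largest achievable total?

Rank every tier by rate: Tenant P/tier1 23 > Tenant J/tier1 18 > Tenant F/tier1 17 > Tenant N/tier1 16 > Tenant P/tier2 15 > Tenant J/tier2 11 > Tenant N/tier2 6 > Tenant F/tier2 3.
Fill Tenant P tier1 block (20 at 23) → 140 left.
Fill Tenant J tier1 block (15 at 18) → 125 left.
Fill Tenant F tier1 block (40 at 17) → 85 left.
Tenant N tier1 at 16: fill all 50 → 35 left.
Tenant P/tier2: +35 of 50 at 15; pool empty.
Total = 23×20 + 18×15 + 17×40 + 16×50 + 15×35 = 2735.

2735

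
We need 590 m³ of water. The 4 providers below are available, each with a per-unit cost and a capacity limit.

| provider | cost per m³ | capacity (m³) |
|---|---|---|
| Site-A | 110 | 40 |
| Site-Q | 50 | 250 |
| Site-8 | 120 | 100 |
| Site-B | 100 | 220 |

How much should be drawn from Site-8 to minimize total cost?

80

Cheapest first:
Site-Q at 50: take all 250 m³ → 340 still needed.
Site-B at 100: take all 220 m³ → 120 still needed.
Site-A at 110: take all 40 m³ → 80 still needed.
Take 80 from Site-8 at 120 to finish.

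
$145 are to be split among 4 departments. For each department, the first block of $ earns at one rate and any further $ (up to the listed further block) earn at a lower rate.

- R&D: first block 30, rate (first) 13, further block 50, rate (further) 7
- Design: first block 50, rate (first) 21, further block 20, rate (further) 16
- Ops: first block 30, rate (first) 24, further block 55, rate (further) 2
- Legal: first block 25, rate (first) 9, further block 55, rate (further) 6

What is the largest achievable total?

Treat each block as its own option and order by rate: Ops/T1 24 > Design/T1 21 > Design/T2 16 > R&D/T1 13 > Legal/T1 9 > R&D/T2 7 > Legal/T2 6 > Ops/T2 2.
Ops/T1 (24): +30 ; 115 left.
Fill Design T1 block (50 at 21) ; 65 left.
Fill Design T2 block (20 at 16) ; 45 left.
R&D/T1 (13): +30 ; 15 left.
15 remain; put them into Legal T1 at 9.
Total = 24×30 + 21×50 + 16×20 + 13×30 + 9×15 = 2615.

2615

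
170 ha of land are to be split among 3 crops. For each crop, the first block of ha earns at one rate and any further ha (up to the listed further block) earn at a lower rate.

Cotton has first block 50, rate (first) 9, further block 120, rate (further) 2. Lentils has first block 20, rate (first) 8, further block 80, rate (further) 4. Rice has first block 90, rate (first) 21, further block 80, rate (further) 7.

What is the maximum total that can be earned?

2570

Order all 6 blocks by rate: Rice/T1 21 > Cotton/T1 9 > Lentils/T1 8 > Rice/T2 7 > Lentils/T2 4 > Cotton/T2 2.
Rice T1 at 21: fill all 90 ; 80 left.
Fill Cotton T1 block (50 at 9) ; 30 left.
Lentils/T1 (8): +20 ; 10 left.
Rice T2 at 7: only 10 left, fill 10.
Total = 21×90 + 9×50 + 8×20 + 7×10 = 2570.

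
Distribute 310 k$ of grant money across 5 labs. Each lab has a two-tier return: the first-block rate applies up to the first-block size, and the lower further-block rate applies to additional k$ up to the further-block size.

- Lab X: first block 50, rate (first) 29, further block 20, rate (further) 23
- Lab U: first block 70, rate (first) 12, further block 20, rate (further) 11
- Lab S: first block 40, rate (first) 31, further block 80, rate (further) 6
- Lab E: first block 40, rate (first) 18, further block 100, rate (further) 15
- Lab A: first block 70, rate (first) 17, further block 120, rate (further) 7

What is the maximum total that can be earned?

Order all 10 blocks by rate: Lab S/first 31 > Lab X/first 29 > Lab X/second 23 > Lab E/first 18 > Lab A/first 17 > Lab E/second 15 > Lab U/first 12 > Lab U/second 11 > Lab A/second 7 > Lab S/second 6.
Lab S/first (31): +40 → 270 left.
Fill Lab X first block (50 at 29) → 220 left.
Fill Lab X second block (20 at 23) → 200 left.
Lab E first at 18: fill all 40 → 160 left.
Fill Lab A first block (70 at 17) → 90 left.
Lab E/second: +90 of 100 at 15; pool empty.
Total = 31×40 + 29×50 + 23×20 + 18×40 + 17×70 + 15×90 = 6410.

6410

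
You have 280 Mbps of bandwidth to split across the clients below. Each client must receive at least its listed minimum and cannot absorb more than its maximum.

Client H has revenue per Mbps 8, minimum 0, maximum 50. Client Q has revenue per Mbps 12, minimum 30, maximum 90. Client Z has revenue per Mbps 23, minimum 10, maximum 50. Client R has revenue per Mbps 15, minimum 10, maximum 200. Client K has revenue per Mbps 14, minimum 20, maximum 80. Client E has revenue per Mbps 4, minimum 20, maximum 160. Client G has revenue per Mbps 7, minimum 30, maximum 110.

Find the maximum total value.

Meeting every minimum uses 0+30+10+10+20+20+30 = 120 Mbps, leaving 160.
Highest revenue per Mbps first: Client Z 23 > Client R 15 > Client K 14 > Client Q 12 > Client H 8 > Client G 7 > Client E 4.
Client Z: +40 to 50 (cap) → 120 left.
Only 120 left; Client R takes them to reach 130.
Total = 12×30 + 23×50 + 15×130 + 14×20 + 4×20 + 7×30 = 4030.

4030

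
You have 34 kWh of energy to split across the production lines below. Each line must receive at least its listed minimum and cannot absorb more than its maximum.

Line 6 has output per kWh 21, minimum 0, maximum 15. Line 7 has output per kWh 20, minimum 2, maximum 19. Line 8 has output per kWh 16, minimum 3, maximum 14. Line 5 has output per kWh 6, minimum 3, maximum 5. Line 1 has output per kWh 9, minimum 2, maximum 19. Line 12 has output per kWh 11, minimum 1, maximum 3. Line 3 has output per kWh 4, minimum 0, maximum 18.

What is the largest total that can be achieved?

610

Meeting every minimum uses 0+2+3+3+2+1+0 = 11 kWh, leaving 23.
Highest output per kWh first: Line 6 21 > Line 7 20 > Line 8 16 > Line 12 11 > Line 1 9 > Line 5 6 > Line 3 4.
Give Line 6 15 more to hit its cap of 15 — 8 left.
Line 7: +8 (room for 17) → 10. Pool exhausted.
Total = 21×15 + 20×10 + 16×3 + 6×3 + 9×2 + 11×1 = 610.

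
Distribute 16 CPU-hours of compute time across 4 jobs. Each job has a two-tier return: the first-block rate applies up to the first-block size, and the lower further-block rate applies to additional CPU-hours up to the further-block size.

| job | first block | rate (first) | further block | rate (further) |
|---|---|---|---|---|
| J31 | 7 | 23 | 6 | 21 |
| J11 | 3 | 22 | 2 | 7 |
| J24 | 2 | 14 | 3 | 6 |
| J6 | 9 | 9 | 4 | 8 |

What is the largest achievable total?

353

Treat each block as its own option and order by rate: J31/tier1 23 > J11/tier1 22 > J31/tier2 21 > J24/tier1 14 > J6/tier1 9 > J6/tier2 8 > J11/tier2 7 > J24/tier2 6.
J31/tier1 (23): +7 → 9 left.
J11/tier1 (22): +3 → 6 left.
J31 tier2 at 21: fill all 6 → 0 left.
Total = 23×7 + 22×3 + 21×6 = 353.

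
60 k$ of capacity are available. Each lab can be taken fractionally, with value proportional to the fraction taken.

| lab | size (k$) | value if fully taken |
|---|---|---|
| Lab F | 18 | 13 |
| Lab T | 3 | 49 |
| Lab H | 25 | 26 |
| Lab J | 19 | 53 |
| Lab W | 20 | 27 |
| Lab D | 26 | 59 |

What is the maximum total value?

Best value per unit of size first: Lab T 49/3≈16.3, Lab J 53/19≈2.79, Lab D 59/26≈2.27, Lab W 27/20≈1.35, Lab H 26/25≈1.04, Lab F 13/18≈0.722.
Take all of Lab T (3 k$, value 49) ; 57 k$ left.
All 19 k$ of Lab J fit (value 53) ; 38 remain.
Lab D: take in full, 26 k$ for value 59 ; 12 left.
12 k$ left: a 12/20 share of Lab W gives 27×12/20 = 16.2.
Total value = 177.2.

177.2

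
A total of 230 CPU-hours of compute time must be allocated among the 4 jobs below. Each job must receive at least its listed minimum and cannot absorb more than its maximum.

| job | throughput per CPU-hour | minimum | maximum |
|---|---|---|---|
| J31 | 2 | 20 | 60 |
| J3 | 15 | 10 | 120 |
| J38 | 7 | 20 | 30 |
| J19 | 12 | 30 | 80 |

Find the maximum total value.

Meeting every minimum uses 20+10+20+30 = 80 CPU-hours, leaving 150.
Order the jobs by throughput per CPU-hour: J3 15 > J19 12 > J38 7 > J31 2.
Give J3 110 more to hit its cap of 120 — 40 left.
Only 40 left; J19 takes them to reach 70.
Total = 2×20 + 15×120 + 7×20 + 12×70 = 2820.

2820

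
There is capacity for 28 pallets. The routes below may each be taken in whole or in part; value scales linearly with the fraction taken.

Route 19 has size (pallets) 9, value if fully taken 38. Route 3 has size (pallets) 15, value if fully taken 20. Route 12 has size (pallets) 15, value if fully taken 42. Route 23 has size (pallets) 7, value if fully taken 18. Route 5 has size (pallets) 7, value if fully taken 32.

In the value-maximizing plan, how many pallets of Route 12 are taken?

12

Best value per unit of size first: Route 5 32/7≈4.57, Route 19 38/9≈4.22, Route 12 42/15≈2.8, Route 23 18/7≈2.57, Route 3 20/15≈1.33.
Take all of Route 5 (7 pallets, value 32) ; 21 pallets left.
Route 19: take in full, 9 pallets for value 38 ; 12 left.
Only 12 pallets remain; take 12/15 of Route 12 for value 42×12/15 = 33.6.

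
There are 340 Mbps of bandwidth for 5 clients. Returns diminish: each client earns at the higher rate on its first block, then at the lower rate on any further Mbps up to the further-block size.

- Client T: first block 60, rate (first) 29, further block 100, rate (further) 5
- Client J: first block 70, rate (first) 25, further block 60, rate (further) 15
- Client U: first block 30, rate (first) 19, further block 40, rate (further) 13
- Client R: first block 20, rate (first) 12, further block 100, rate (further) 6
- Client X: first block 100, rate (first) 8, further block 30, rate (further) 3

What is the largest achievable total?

Order all 10 blocks by rate: Client T/T1 29 > Client J/T1 25 > Client U/T1 19 > Client J/T2 15 > Client U/T2 13 > Client R/T1 12 > Client X/T1 8 > Client R/T2 6 > Client T/T2 5 > Client X/T2 3.
Client T T1 at 29: fill all 60 — 280 left.
Client J/T1 (25): +70 — 210 left.
Client U/T1 (19): +30 — 180 left.
Fill Client J T2 block (60 at 15) — 120 left.
Client U T2 at 13: fill all 40 — 80 left.
Fill Client R T1 block (20 at 12) — 60 left.
60 remain; put them into Client X T1 at 8.
Total = 29×60 + 25×70 + 19×30 + 15×60 + 13×40 + 12×20 + 8×60 = 6200.

6200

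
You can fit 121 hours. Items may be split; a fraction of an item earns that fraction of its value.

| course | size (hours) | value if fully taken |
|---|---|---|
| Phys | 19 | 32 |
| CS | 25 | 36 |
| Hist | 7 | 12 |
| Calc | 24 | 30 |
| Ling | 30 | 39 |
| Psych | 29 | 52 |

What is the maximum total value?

184.75

Sort by value density: Psych 52/29≈1.79, Hist 12/7≈1.71, Phys 32/19≈1.68, CS 36/25≈1.44, Ling 39/30≈1.3, Calc 30/24≈1.25.
All 29 hours of Psych fit (value 52) — 92 remain.
Take all of Hist (7 hours, value 12) — 85 hours left.
Take all of Phys (19 hours, value 32) — 66 hours left.
CS: take in full, 25 hours for value 36 — 41 left.
Take all of Ling (30 hours, value 39) — 11 hours left.
11 hours left: a 11/24 share of Calc gives 30×11/24 = 13.75.
Total value = 184.75.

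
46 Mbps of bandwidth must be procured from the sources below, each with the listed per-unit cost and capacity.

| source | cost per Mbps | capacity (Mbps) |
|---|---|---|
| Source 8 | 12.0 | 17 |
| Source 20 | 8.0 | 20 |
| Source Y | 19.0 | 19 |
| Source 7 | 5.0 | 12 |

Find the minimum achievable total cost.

388

Cheapest first:
Source 7 (5.0): use full 12 → 34 Mbps to go.
Source 20 (8.0): use full 20 → 14 Mbps to go.
Source 8 (12.0): take the remaining 14 → done.
Source Y: unused.
Cost = 12×5.0 + 20×8.0 + 14×12.0 = 388.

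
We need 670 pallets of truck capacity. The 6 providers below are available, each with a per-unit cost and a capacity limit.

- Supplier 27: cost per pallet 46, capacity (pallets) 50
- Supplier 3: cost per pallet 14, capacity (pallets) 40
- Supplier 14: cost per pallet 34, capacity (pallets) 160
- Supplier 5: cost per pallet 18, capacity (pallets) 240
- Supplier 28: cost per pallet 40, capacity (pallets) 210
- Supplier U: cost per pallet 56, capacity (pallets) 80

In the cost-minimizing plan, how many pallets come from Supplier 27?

Cheapest first:
Take 40 from Supplier 3 at 14 → need 630 more.
Take 240 from Supplier 5 at 18 → need 390 more.
Supplier 14 (34): use full 160 → 230 pallets to go.
Supplier 28 (40): use full 210 → 20 pallets to go.
Take 20 from Supplier 27 at 46 to finish.
Supplier U: unused.

20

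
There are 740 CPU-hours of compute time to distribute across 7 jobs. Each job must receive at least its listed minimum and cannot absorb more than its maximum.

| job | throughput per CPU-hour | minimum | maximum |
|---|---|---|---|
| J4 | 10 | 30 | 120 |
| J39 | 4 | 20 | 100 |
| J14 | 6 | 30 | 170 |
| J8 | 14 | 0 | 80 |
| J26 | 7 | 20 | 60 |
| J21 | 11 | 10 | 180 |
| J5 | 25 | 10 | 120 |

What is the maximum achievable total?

8760

Meeting every minimum uses 30+20+30+0+20+10+10 = 120 CPU-hours, leaving 620.
Highest throughput per CPU-hour first: J5 25 > J8 14 > J21 11 > J4 10 > J26 7 > J14 6 > J39 4.
J5 takes 110 more to reach its cap of 120 ; 510 left.
J8 takes 80 more to reach its cap of 80 ; 430 left.
J21: +170 to 180 (cap) ; 260 left.
J4 takes 90 more to reach its cap of 120 ; 170 left.
J26 takes 40 more to reach its cap of 60 ; 130 left.
J14: +130 (room for 140) → 160. Pool exhausted.
Total = 10×120 + 4×20 + 6×160 + 14×80 + 7×60 + 11×180 + 25×120 = 8760.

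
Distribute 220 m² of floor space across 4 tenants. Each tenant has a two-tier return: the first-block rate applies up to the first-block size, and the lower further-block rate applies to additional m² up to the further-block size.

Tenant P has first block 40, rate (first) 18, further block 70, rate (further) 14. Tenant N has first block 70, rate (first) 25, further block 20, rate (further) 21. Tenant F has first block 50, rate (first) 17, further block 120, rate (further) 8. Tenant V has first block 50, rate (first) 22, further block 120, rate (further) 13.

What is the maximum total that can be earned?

Order all 8 blocks by rate: Tenant N/first 25 > Tenant V/first 22 > Tenant N/second 21 > Tenant P/first 18 > Tenant F/first 17 > Tenant P/second 14 > Tenant V/second 13 > Tenant F/second 8.
Fill Tenant N first block (70 at 25) — 150 left.
Fill Tenant V first block (50 at 22) — 100 left.
Tenant N second at 21: fill all 20 — 80 left.
Tenant P first at 18: fill all 40 — 40 left.
Tenant F/first: +40 of 50 at 17; pool empty.
Total = 25×70 + 22×50 + 21×20 + 18×40 + 17×40 = 4670.

4670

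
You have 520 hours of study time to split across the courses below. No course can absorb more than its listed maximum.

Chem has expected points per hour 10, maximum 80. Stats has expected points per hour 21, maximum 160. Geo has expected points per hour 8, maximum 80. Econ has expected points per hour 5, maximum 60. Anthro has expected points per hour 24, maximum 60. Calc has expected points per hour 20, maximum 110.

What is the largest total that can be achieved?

Highest expected points per hour first: Anthro 24 > Stats 21 > Calc 20 > Chem 10 > Geo 8 > Econ 5.
Anthro: +60 to 60 (cap) ; 460 left.
Stats: +160 to 160 (cap) ; 300 left.
Give Calc 110 to hit its cap of 110 ; 190 left.
Chem: +80 to 80 (cap) ; 110 left.
Give Geo 80 to hit its cap of 80 ; 30 left.
Only 30 left; Econ takes them to reach 30.
Total = 10×80 + 21×160 + 8×80 + 5×30 + 24×60 + 20×110 = 8590.

8590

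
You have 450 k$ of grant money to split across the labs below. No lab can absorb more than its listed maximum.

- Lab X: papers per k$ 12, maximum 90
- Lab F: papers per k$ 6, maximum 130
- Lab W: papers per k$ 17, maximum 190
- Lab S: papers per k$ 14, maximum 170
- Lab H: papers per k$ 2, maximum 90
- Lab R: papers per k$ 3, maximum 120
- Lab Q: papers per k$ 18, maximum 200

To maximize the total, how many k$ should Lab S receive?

Order the labs by papers per k$: Lab Q 18 > Lab W 17 > Lab S 14 > Lab X 12 > Lab F 6 > Lab R 3 > Lab H 2.
Lab Q: +200 to 200 (cap) ; 250 left.
Give Lab W 190 to hit its cap of 190 ; 60 left.
Lab S has room for 170 but only 60 remain, so it gets 60.

60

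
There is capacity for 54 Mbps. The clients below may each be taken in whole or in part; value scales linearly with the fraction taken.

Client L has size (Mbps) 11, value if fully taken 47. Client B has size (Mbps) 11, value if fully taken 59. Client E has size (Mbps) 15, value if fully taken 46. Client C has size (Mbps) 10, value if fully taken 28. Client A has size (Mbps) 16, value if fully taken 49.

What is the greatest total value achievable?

Best value per unit of size first: Client B 59/11≈5.36, Client L 47/11≈4.27, Client E 46/15≈3.07, Client A 49/16≈3.06, Client C 28/10≈2.8.
All 11 Mbps of Client B fit (value 59) ; 43 remain.
All 11 Mbps of Client L fit (value 47) ; 32 remain.
Take all of Client E (15 Mbps, value 46) ; 17 Mbps left.
Client A: take in full, 16 Mbps for value 49 ; 1 left.
Fill the last 1 Mbps with part of Client C: 1/10 of it earns 2.8.
Total value = 203.8.

203.8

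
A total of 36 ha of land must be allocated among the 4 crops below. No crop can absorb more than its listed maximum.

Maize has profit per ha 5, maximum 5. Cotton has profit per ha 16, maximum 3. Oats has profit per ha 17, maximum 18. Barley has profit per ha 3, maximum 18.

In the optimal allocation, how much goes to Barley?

10

Order the crops by profit per ha: Oats 17 > Cotton 16 > Maize 5 > Barley 3.
Give Oats 18 to hit its cap of 18 — 18 left.
Give Cotton 3 to hit its cap of 3 — 15 left.
Maize takes 5 to reach its cap of 5 — 10 left.
Barley: +10 (room for 18) → 10. Pool exhausted.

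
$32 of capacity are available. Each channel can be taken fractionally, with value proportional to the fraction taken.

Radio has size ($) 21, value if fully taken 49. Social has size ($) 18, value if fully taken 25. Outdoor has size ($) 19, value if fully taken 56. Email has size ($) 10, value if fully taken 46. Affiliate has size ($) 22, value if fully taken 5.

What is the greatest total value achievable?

Best value per unit of size first: Email 46/10≈4.6, Outdoor 56/19≈2.95, Radio 49/21≈2.33, Social 25/18≈1.39, Affiliate 5/22≈0.227.
Take all of Email (10 $, value 46) — 22 $ left.
Outdoor: take in full, 19 $ for value 56 — 3 left.
Fill the last 3 $ with part of Radio: 3/21 of it earns 7.
Total value = 109.

109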